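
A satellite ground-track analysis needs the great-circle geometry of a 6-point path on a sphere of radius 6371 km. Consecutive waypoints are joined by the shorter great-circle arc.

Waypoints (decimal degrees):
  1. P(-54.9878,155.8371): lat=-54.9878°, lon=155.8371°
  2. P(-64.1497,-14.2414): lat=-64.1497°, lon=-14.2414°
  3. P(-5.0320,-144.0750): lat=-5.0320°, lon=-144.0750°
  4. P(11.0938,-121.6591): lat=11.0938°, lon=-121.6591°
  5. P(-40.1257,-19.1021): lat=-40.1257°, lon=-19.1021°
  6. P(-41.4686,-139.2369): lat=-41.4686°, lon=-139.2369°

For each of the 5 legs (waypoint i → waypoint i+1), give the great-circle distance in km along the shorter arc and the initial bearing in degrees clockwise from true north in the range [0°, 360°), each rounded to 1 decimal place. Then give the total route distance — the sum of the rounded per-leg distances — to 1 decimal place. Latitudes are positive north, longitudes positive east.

Leg 1: dist=6740.3 km, bearing=184.9°
Leg 2: dist=11285.8 km, bearing=231.3°
Leg 3: dist=3060.9 km, bearing=54.1°
Leg 4: dist=11863.0 km, bearing=128.8°
Leg 5: dist=9118.3 km, bearing=220.9°
Total: 42068.3 km

Leg 1: φ1=-0.9597182, φ2=-1.1196235, Δφ=-0.1599053, Δλ=-2.9684298 rad; a=sin²(Δφ/2)+cosφ1·cosφ2·sin²(Δλ/2)=0.2546757600; c=2·atan2(√a, √(1-a))=1.057962512; dist=6371·c=6740.279 ≈ 6740.3 km; running total=6740.3 km
Leg 1 bearing: y=sinΔλ·cosφ2=-0.07512593, x=cosφ1·sinφ2-sinφ1·cosφ2·cosΔλ=-0.86811299; θ=atan2(y, x)=-175.0540° <0 so +360° → 184.9460° ≈ 184.9°
Leg 2: φ1=-1.1196235, φ2=-0.0878250, Δφ=1.0317985, Δλ=-2.2660238 rad; a=sin²(Δφ/2)+cosφ1·cosφ2·sin²(Δλ/2)=0.5996430555; c=2·atan2(√a, √(1-a))=1.771425692; dist=6371·c=11285.753 ≈ 11285.8 km; running total=18026.1 km
Leg 2 bearing: y=sinΔλ·cosφ2=-0.76494839, x=cosφ1·sinφ2-sinφ1·cosφ2·cosΔλ=-0.61248592; θ=atan2(y, x)=-128.6839° <0 so +360° → 231.3161° ≈ 231.3°
Leg 3: φ1=-0.0878250, φ2=0.1936233, Δφ=0.2814483, Δλ=0.3912313 rad; a=sin²(Δφ/2)+cosφ1·cosφ2·sin²(Δλ/2)=0.0566039224; c=2·atan2(√a, √(1-a))=0.480438916; dist=6371·c=3060.876 ≈ 3060.9 km; running total=21087.0 km
Leg 3 bearing: y=sinΔλ·cosφ2=0.37420126, x=cosφ1·sinφ2-sinφ1·cosφ2·cosΔλ=0.27124360; θ=atan2(y, x)=54.0631° ≈ 54.1°
Leg 4: φ1=0.1936233, φ2=-0.7003256, Δφ=-0.8939489, Δλ=1.7899573 rad; a=sin²(Δφ/2)+cosφ1·cosφ2·sin²(Δλ/2)=0.6435692190; c=2·atan2(√a, √(1-a))=1.862034459; dist=6371·c=11863.022 ≈ 11863.0 km; running total=32950.0 km
Leg 4 bearing: y=sinΔλ·cosφ2=0.74634255, x=cosφ1·sinφ2-sinφ1·cosφ2·cosΔλ=-0.60043677; θ=atan2(y, x)=128.8169° ≈ 128.8°
Leg 5: φ1=-0.7003256, φ2=-0.7237636, Δφ=-0.0234380, Δλ=-2.0967478 rad; a=sin²(Δφ/2)+cosφ1·cosφ2·sin²(Δλ/2)=0.4304356736; c=2·atan2(√a, √(1-a))=1.431214871; dist=6371·c=9118.270 ≈ 9118.3 km; running total=42068.3 km
Leg 5 bearing: y=sinΔλ·cosφ2=-0.64804581, x=cosφ1·sinφ2-sinφ1·cosφ2·cosΔλ=-0.74878558; θ=atan2(y, x)=-139.1250° <0 so +360° → 220.8750° ≈ 220.9°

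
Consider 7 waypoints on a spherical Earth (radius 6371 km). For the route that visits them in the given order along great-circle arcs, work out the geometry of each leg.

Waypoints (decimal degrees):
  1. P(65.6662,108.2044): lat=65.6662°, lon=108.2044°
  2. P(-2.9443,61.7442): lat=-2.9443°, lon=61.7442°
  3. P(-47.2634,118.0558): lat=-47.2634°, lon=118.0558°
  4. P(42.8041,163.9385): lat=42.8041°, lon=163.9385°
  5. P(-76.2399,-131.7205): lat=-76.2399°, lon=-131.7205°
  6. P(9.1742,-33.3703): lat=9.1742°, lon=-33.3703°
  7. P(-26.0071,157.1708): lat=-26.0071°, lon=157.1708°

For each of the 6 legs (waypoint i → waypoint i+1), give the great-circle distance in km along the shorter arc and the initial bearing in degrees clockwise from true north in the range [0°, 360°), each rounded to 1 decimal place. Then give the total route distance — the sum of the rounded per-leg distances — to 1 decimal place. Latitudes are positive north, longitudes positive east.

Leg 1: dist=8485.3 km, bearing=228.2°
Leg 2: dist=7290.6 km, bearing=141.7°
Leg 3: dist=10982.8 km, bearing=32.2°
Leg 4: dist=13984.2 km, bearing=164.7°
Leg 5: dist=11218.7 km, bearing=95.9°
Leg 6: dist=17838.0 km, bearing=209.4°
Total: 69799.6 km

Leg 1: φ1=1.1460914, φ2=-0.0513877, Δφ=-1.1974791, Δλ=-0.8108835 rad; a=sin²(Δφ/2)+cosφ1·cosφ2·sin²(Δλ/2)=0.3816655775; c=2·atan2(√a, √(1-a))=1.331860474; dist=6371·c=8485.283 ≈ 8485.3 km; running total=8485.3 km
Leg 1 bearing: y=sinΔλ·cosφ2=-0.72393913, x=cosφ1·sinφ2-sinφ1·cosφ2·cosΔλ=-0.64799691; θ=atan2(y, x)=-131.8317° <0 so +360° → 228.1683° ≈ 228.2°
Leg 2: φ1=-0.0513877, φ2=-0.8249019, Δφ=-0.7735142, Δλ=0.9828228 rad; a=sin²(Δφ/2)+cosφ1·cosφ2·sin²(Δλ/2)=0.2931754912; c=2·atan2(√a, √(1-a))=1.144337909; dist=6371·c=7290.577 ≈ 7290.6 km; running total=15775.9 km
Leg 2 bearing: y=sinΔλ·cosφ2=0.56466440, x=cosφ1·sinφ2-sinφ1·cosφ2·cosΔλ=-0.71417687; θ=atan2(y, x)=141.6683° ≈ 141.7°
Leg 3: φ1=-0.8249019, φ2=0.7470725, Δφ=1.5719744, Δλ=0.8008042 rad; a=sin²(Δφ/2)+cosφ1·cosφ2·sin²(Δλ/2)=0.5762371840; c=2·atan2(√a, √(1-a))=1.723867761; dist=6371·c=10982.762 ≈ 10982.8 km; running total=26758.7 km
Leg 3 bearing: y=sinΔλ·cosφ2=0.52672161, x=cosφ1·sinφ2-sinφ1·cosφ2·cosΔλ=0.83625111; θ=atan2(y, x)=32.2052° ≈ 32.2°
Leg 4: φ1=0.7470725, φ2=-1.3306373, Δφ=-2.0777098, Δλ=-5.1602230 rad; a=sin²(Δφ/2)+cosφ1·cosφ2·sin²(Δλ/2)=0.7922132861; c=2·atan2(√a, √(1-a))=2.194969531; dist=6371·c=13984.151 ≈ 13984.2 km; running total=40742.9 km
Leg 4 bearing: y=sinΔλ·cosφ2=0.21440134, x=cosφ1·sinφ2-sinφ1·cosφ2·cosΔλ=-0.78260951; θ=atan2(y, x)=164.6793° ≈ 164.7°
Leg 5: φ1=-1.3306373, φ2=0.1601200, Δφ=1.4907573, Δλ=1.7165348 rad; a=sin²(Δφ/2)+cosφ1·cosφ2·sin²(Δλ/2)=0.5944806772; c=2·atan2(√a, √(1-a))=1.760900665; dist=6371·c=11218.698 ≈ 11218.7 km; running total=51961.6 km
Leg 5 bearing: y=sinΔλ·cosφ2=0.97674270, x=cosφ1·sinφ2-sinφ1·cosφ2·cosΔλ=-0.10132774; θ=atan2(y, x)=95.9227° ≈ 95.9°
Leg 6: φ1=0.1601200, φ2=-0.4539095, Δφ=-0.6140295, Δλ=3.3255696 rad; a=sin²(Δφ/2)+cosφ1·cosφ2·sin²(Δλ/2)=0.9710900986; c=2·atan2(√a, √(1-a))=2.799874216; dist=6371·c=17837.999 ≈ 17838.0 km; running total=69799.6 km
Leg 6 bearing: y=sinΔλ·cosφ2=-0.16441616, x=cosφ1·sinφ2-sinφ1·cosφ2·cosΔλ=-0.29199966; θ=atan2(y, x)=-150.6175° <0 so +360° → 209.3825° ≈ 209.4°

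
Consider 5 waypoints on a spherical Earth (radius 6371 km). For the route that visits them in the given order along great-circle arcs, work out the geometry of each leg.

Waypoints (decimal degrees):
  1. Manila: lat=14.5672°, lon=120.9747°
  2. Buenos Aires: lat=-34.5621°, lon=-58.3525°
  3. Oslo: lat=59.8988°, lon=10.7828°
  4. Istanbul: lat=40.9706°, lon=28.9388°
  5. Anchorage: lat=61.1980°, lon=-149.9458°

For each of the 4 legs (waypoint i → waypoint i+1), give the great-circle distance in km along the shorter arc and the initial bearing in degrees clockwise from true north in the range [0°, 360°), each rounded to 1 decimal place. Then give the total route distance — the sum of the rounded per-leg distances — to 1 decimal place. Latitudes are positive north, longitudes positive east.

Leg 1: dist=17790.7 km, bearing=181.6°
Leg 2: dist=12242.8 km, bearing=29.9°
Leg 3: dist=2448.2 km, bearing=141.1°
Leg 4: dist=8654.0 km, bearing=359.5°
Total: 41135.7 km

Leg 1: φ1=0.2542456, φ2=-0.6032224, Δφ=-0.8574680, Δλ=-3.1298501 rad; a=sin²(Δφ/2)+cosφ1·cosφ2·sin²(Δλ/2)=0.9698340552; c=2·atan2(√a, √(1-a))=2.792455147; dist=6371·c=17790.732 ≈ 17790.7 km; running total=17790.7 km
Leg 1 bearing: y=sinΔλ·cosφ2=-0.00966993, x=cosφ1·sinφ2-sinφ1·cosφ2·cosΔλ=-0.34195078; θ=atan2(y, x)=-178.3802° <0 so +360° → 181.6198° ≈ 181.6°
Leg 2: φ1=-0.6032224, φ2=1.0454313, Δφ=1.6486537, Δλ=1.2066386 rad; a=sin²(Δφ/2)+cosφ1·cosφ2·sin²(Δλ/2)=0.6718466576; c=2·atan2(√a, √(1-a))=1.921643308; dist=6371·c=12242.790 ≈ 12242.8 km; running total=30033.5 km
Leg 2 bearing: y=sinΔλ·cosφ2=0.46864064, x=cosφ1·sinφ2-sinφ1·cosφ2·cosΔλ=0.81378797; θ=atan2(y, x)=29.9366° ≈ 29.9°
Leg 3: φ1=1.0454313, φ2=0.7150719, Δφ=-0.3303594, Δλ=0.3168820 rad; a=sin²(Δφ/2)+cosφ1·cosφ2·sin²(Δλ/2)=0.0364639574; c=2·atan2(√a, √(1-a))=0.384270690; dist=6371·c=2448.189 ≈ 2448.2 km; running total=32481.7 km
Leg 3 bearing: y=sinΔλ·cosφ2=0.23527637, x=cosφ1·sinφ2-sinφ1·cosφ2·cosΔλ=-0.29186020; θ=atan2(y, x)=141.1268° ≈ 141.1°
Leg 4: φ1=0.7150719, φ2=1.0681066, Δφ=0.3530347, Δλ=-3.1221253 rad; a=sin²(Δφ/2)+cosφ1·cosφ2·sin²(Δλ/2)=0.3945709817; c=2·atan2(√a, √(1-a))=1.358343678; dist=6371·c=8654.008 ≈ 8654.0 km; running total=41135.7 km
Leg 4 bearing: y=sinΔλ·cosφ2=-0.00937850, x=cosφ1·sinφ2-sinφ1·cosφ2·cosΔλ=0.97747170; θ=atan2(y, x)=-0.5497° <0 so +360° → 359.4503° ≈ 359.5°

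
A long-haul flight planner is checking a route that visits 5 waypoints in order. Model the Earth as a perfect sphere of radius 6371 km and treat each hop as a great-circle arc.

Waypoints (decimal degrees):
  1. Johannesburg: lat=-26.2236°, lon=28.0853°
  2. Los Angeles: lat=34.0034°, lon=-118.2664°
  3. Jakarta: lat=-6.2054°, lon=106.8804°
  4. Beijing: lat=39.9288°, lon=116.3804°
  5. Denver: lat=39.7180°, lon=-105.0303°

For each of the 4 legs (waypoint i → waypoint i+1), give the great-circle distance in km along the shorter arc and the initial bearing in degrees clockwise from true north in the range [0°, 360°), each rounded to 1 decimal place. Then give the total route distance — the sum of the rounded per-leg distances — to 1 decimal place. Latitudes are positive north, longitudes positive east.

Leg 1: dist=16681.4 km, bearing=293.2°
Leg 2: dist=14446.4 km, bearing=293.2°
Leg 3: dist=5221.6 km, bearing=10.0°
Leg 4: dist=10213.0 km, bearing=30.6°
Total: 46562.4 km

Leg 1: φ1=-0.4576882, φ2=0.5934713, Δφ=1.0511594, Δλ=-2.5543190 rad; a=sin²(Δφ/2)+cosφ1·cosφ2·sin²(Δλ/2)=0.9330976463; c=2·atan2(√a, √(1-a))=2.618333756; dist=6371·c=16681.404 ≈ 16681.4 km; running total=16681.4 km
Leg 1 bearing: y=sinΔλ·cosφ2=-0.45934594, x=cosφ1·sinφ2-sinφ1·cosφ2·cosΔλ=0.19674100; θ=atan2(y, x)=-66.8142° <0 so +360° → 293.1858° ≈ 293.2°
Leg 2: φ1=0.5934713, φ2=-0.1083047, Δφ=-0.7017759, Δλ=3.9295530 rad; a=sin²(Δφ/2)+cosφ1·cosφ2·sin²(Δλ/2)=0.8208575705; c=2·atan2(√a, √(1-a))=2.267528840; dist=6371·c=14446.426 ≈ 14446.4 km; running total=31127.8 km
Leg 2 bearing: y=sinΔλ·cosφ2=-0.70476247, x=cosφ1·sinφ2-sinφ1·cosφ2·cosΔλ=0.30250874; θ=atan2(y, x)=-66.7693° <0 so +360° → 293.2307° ≈ 293.2°
Leg 3: φ1=-0.1083047, φ2=0.6968890, Δφ=0.8051937, Δλ=0.1658063 rad; a=sin²(Δφ/2)+cosφ1·cosφ2·sin²(Δλ/2)=0.1587417796; c=2·atan2(√a, √(1-a))=0.819596128; dist=6371·c=5221.647 ≈ 5221.6 km; running total=36349.4 km
Leg 3 bearing: y=sinΔλ·cosφ2=0.12656554, x=cosφ1·sinφ2-sinφ1·cosφ2·cosΔλ=0.71982809; θ=atan2(y, x)=9.9722° ≈ 10.0°
Leg 4: φ1=0.6968890, φ2=0.6932099, Δφ=-0.0036792, Δλ=-3.8643457 rad; a=sin²(Δφ/2)+cosφ1·cosφ2·sin²(Δλ/2)=0.5161223675; c=2·atan2(√a, √(1-a))=1.603046652; dist=6371·c=10213.010 ≈ 10213.0 km; running total=46562.4 km
Leg 4 bearing: y=sinΔλ·cosφ2=0.50878806, x=cosφ1·sinφ2-sinφ1·cosφ2·cosΔλ=0.86028773; θ=atan2(y, x)=30.6008° ≈ 30.6°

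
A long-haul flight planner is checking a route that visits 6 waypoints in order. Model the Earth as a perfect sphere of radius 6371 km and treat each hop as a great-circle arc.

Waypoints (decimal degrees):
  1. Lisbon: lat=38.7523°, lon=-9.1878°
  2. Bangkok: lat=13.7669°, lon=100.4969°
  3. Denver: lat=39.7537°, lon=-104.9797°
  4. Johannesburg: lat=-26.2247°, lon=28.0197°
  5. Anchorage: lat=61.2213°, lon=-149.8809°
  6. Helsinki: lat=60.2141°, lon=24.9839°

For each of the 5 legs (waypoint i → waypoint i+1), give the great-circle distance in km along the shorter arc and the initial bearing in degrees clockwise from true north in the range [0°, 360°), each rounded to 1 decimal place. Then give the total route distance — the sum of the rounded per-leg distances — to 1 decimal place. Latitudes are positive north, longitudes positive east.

Leg 1: dist=10685.3 km, bearing=66.9°
Leg 2: dist=13505.9 km, bearing=22.8°
Leg 3: dist=15438.9 km, bearing=85.5°
Leg 4: dist=16120.4 km, bearing=358.2°
Leg 5: dist=6504.9 km, bearing=3.0°
Total: 62255.4 km

Leg 1: φ1=0.6763552, φ2=0.2402777, Δφ=-0.4360775, Δλ=1.9143592 rad; a=sin²(Δφ/2)+cosφ1·cosφ2·sin²(Δλ/2)=0.5530921316; c=2·atan2(√a, √(1-a))=1.677181149; dist=6371·c=10685.321 ≈ 10685.3 km; running total=10685.3 km
Leg 1 bearing: y=sinΔλ·cosφ2=0.91451130, x=cosφ1·sinφ2-sinφ1·cosφ2·cosΔλ=0.39037672; θ=atan2(y, x)=66.8839° ≈ 66.9°
Leg 2: φ1=0.2402777, φ2=0.6938330, Δφ=0.4535552, Δλ=-3.5862432 rad; a=sin²(Δφ/2)+cosφ1·cosφ2·sin²(Δλ/2)=0.7609619985; c=2·atan2(√a, √(1-a))=2.119901311; dist=6371·c=13505.891 ≈ 13505.9 km; running total=24191.2 km
Leg 2 bearing: y=sinΔλ·cosφ2=0.33069374, x=cosφ1·sinφ2-sinφ1·cosφ2·cosΔλ=0.78628048; θ=atan2(y, x)=22.8106° ≈ 22.8°
Leg 3: φ1=0.6938330, φ2=-0.4577074, Δφ=-1.1515403, Δλ=2.3212774 rad; a=sin²(Δφ/2)+cosφ1·cosφ2·sin²(Δλ/2)=0.8764656670; c=2·atan2(√a, √(1-a))=2.423301372; dist=6371·c=15438.853 ≈ 15438.9 km; running total=39630.1 km
Leg 3 bearing: y=sinΔλ·cosφ2=0.65608038, x=cosφ1·sinφ2-sinφ1·cosφ2·cosΔλ=0.05150676; θ=atan2(y, x)=85.5111° ≈ 85.5°
Leg 4: φ1=-0.4577074, φ2=1.0685133, Δφ=1.5262206, Δλ=-3.1049512 rad; a=sin²(Δφ/2)+cosφ1·cosφ2·sin²(Δλ/2)=0.9094480982; c=2·atan2(√a, √(1-a))=2.530281500; dist=6371·c=16120.423 ≈ 16120.4 km; running total=55750.5 km
Leg 4 bearing: y=sinΔλ·cosφ2=-0.01763626, x=cosφ1·sinφ2-sinφ1·cosφ2·cosΔλ=0.57367062; θ=atan2(y, x)=-1.7609° <0 so +360° → 358.2391° ≈ 358.2°
Leg 5: φ1=1.0685133, φ2=1.0509343, Δφ=-0.0175790, Δλ=3.0519665 rad; a=sin²(Δφ/2)+cosφ1·cosφ2·sin²(Δλ/2)=0.2387516011; c=2·atan2(√a, √(1-a))=1.021019685; dist=6371·c=6504.916 ≈ 6504.9 km; running total=62255.4 km
Leg 5 bearing: y=sinΔλ·cosφ2=0.04446314, x=cosφ1·sinφ2-sinφ1·cosφ2·cosΔλ=0.85148114; θ=atan2(y, x)=2.9892° ≈ 3.0°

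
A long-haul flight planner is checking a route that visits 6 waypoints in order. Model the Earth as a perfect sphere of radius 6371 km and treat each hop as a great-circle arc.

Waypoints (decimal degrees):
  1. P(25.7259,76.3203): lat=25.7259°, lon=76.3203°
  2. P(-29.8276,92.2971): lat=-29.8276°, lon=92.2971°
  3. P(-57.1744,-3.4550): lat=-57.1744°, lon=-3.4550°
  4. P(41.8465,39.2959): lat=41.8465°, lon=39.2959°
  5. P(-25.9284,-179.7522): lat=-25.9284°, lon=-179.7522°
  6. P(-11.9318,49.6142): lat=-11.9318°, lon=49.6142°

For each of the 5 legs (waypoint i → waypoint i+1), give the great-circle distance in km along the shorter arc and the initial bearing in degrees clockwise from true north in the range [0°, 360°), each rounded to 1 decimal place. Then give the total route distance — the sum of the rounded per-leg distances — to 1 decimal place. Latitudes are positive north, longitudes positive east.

Leg 1: dist=6407.7 km, bearing=163.6°
Leg 2: dist=7587.1 km, bearing=215.5°
Leg 3: dist=11710.2 km, bearing=31.6°
Leg 4: dist=16044.5 km, bearing=76.1°
Leg 5: dist=13216.2 km, bearing=238.0°
Total: 54965.7 km

Leg 1: φ1=0.4490017, φ2=-0.5205898, Δφ=-0.9695915, Δλ=0.2788478 rad; a=sin²(Δφ/2)+cosφ1·cosφ2·sin²(Δλ/2)=0.2322759062; c=2·atan2(√a, √(1-a))=1.005757998; dist=6371·c=6407.684 ≈ 6407.7 km; running total=6407.7 km
Leg 1 bearing: y=sinΔλ·cosφ2=0.23878487, x=cosφ1·sinφ2-sinφ1·cosφ2·cosΔλ=-0.81010927; θ=atan2(y, x)=163.5768° ≈ 163.6°
Leg 2: φ1=-0.5205898, φ2=-0.9978815, Δφ=-0.4772917, Δλ=-1.6711894 rad; a=sin²(Δφ/2)+cosφ1·cosφ2·sin²(Δλ/2)=0.3145810780; c=2·atan2(√a, √(1-a))=1.190885298; dist=6371·c=7587.130 ≈ 7587.1 km; running total=13994.8 km
Leg 2 bearing: y=sinΔλ·cosφ2=-0.53935425, x=cosφ1·sinφ2-sinφ1·cosφ2·cosΔλ=-0.75602664; θ=atan2(y, x)=-144.4957° <0 so +360° → 215.5043° ≈ 215.5°
Leg 3: φ1=-0.9978815, φ2=0.7303592, Δφ=1.7282407, Δλ=0.7461440 rad; a=sin²(Δφ/2)+cosφ1·cosφ2·sin²(Δλ/2)=0.6320420702; c=2·atan2(√a, √(1-a))=1.838050556; dist=6371·c=11710.220 ≈ 11710.2 km; running total=25705.0 km
Leg 3 bearing: y=sinΔλ·cosφ2=0.50567090, x=cosφ1·sinφ2-sinφ1·cosφ2·cosΔλ=0.82131389; θ=atan2(y, x)=31.6200° ≈ 31.6°
Leg 4: φ1=0.7303592, φ2=-0.4525359, Δφ=-1.1828952, Δλ=-3.8231106 rad; a=sin²(Δφ/2)+cosφ1·cosφ2·sin²(Δλ/2)=0.9059997024; c=2·atan2(√a, √(1-a))=2.518365967; dist=6371·c=16044.510 ≈ 16044.5 km; running total=41749.5 km
Leg 4 bearing: y=sinΔλ·cosφ2=0.56656027, x=cosφ1·sinφ2-sinφ1·cosφ2·cosΔλ=0.14023702; θ=atan2(y, x)=76.0974° ≈ 76.1°
Leg 5: φ1=-0.4525359, φ2=-0.2082492, Δφ=0.2442868, Δλ=4.0031989 rad; a=sin²(Δφ/2)+cosφ1·cosφ2·sin²(Δλ/2)=0.7413074574; c=2·atan2(√a, √(1-a))=2.074434225; dist=6371·c=13216.220 ≈ 13216.2 km; running total=54965.7 km
Leg 5 bearing: y=sinΔλ·cosφ2=-0.74249327, x=cosφ1·sinφ2-sinφ1·cosφ2·cosΔλ=-0.46452835; θ=atan2(y, x)=-122.0315° <0 so +360° → 237.9685° ≈ 238.0°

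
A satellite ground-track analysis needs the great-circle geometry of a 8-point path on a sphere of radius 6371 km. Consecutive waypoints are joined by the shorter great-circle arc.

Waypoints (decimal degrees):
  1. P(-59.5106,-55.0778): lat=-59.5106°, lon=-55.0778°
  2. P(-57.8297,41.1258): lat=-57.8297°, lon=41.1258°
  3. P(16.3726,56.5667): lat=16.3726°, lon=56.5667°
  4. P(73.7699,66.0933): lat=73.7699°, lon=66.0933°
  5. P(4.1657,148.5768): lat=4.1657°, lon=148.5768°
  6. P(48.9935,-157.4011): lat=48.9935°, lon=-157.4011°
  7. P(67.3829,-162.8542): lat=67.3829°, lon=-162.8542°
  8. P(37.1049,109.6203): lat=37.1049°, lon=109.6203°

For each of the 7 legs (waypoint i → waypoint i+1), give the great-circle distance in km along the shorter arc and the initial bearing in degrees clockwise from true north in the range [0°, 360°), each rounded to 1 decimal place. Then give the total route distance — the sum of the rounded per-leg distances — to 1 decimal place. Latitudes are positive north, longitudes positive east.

Leg 1: dist=5065.4 km, bearing=132.1°
Leg 2: dist=8372.7 km, bearing=15.3°
Leg 3: dist=6410.2 km, bearing=3.1°
Leg 4: dist=9329.6 km, bearing=96.1°
Leg 5: dist=7110.1 km, bearing=36.2°
Leg 6: dist=2067.7 km, bearing=353.4°
Leg 7: dist=6142.5 km, bearing=284.1°
Total: 44498.2 km

Leg 1: φ1=-1.0386559, φ2=-1.0093187, Δφ=0.0293372, Δλ=1.6790696 rad; a=sin²(Δφ/2)+cosφ1·cosφ2·sin²(Δλ/2)=0.1498852815; c=2·atan2(√a, √(1-a))=0.795077503; dist=6371·c=5065.439 ≈ 5065.4 km; running total=5065.4 km
Leg 1 bearing: y=sinΔλ·cosφ2=0.52931971, x=cosφ1·sinφ2-sinφ1·cosφ2·cosΔλ=-0.47906094; θ=atan2(y, x)=132.1467° ≈ 132.1°
Leg 2: φ1=-1.0093187, φ2=0.2857558, Δφ=1.2950744, Δλ=0.2694945 rad; a=sin²(Δφ/2)+cosφ1·cosφ2·sin²(Δλ/2)=0.3730985424; c=2·atan2(√a, √(1-a))=1.314186434; dist=6371·c=8372.682 ≈ 8372.7 km; running total=13438.1 km
Leg 2 bearing: y=sinΔλ·cosφ2=0.25544776, x=cosφ1·sinφ2-sinφ1·cosφ2·cosΔλ=0.93291507; θ=atan2(y, x)=15.3132° ≈ 15.3°
Leg 3: φ1=0.2857558, φ2=1.2875276, Δφ=1.0017719, Δλ=0.1662705 rad; a=sin²(Δφ/2)+cosφ1·cosφ2·sin²(Δλ/2)=0.2324438843; c=2·atan2(√a, √(1-a))=1.006155733; dist=6371·c=6410.218 ≈ 6410.2 km; running total=19848.3 km
Leg 3 bearing: y=sinΔλ·cosφ2=0.04625805, x=cosφ1·sinφ2-sinφ1·cosφ2·cosΔλ=0.84351354; θ=atan2(y, x)=3.1389° ≈ 3.1°
Leg 4: φ1=1.2875276, φ2=0.0727052, Δφ=-1.2148225, Δλ=1.4396087 rad; a=sin²(Δφ/2)+cosφ1·cosφ2·sin²(Δλ/2)=0.4468945627; c=2·atan2(√a, √(1-a))=1.464384742; dist=6371·c=9329.595 ≈ 9329.6 km; running total=29177.9 km
Leg 4 bearing: y=sinΔλ·cosφ2=0.98878807, x=cosφ1·sinφ2-sinφ1·cosφ2·cosΔλ=-0.10496377; θ=atan2(y, x)=96.0595° ≈ 96.1°
Leg 5: φ1=0.0727052, φ2=0.8550979, Δφ=0.7823927, Δλ=-5.3403218 rad; a=sin²(Δφ/2)+cosφ1·cosφ2·sin²(Δλ/2)=0.2803667123; c=2·atan2(√a, √(1-a))=1.116014223; dist=6371·c=7110.127 ≈ 7110.1 km; running total=36288.0 km
Leg 5 bearing: y=sinΔλ·cosφ2=0.53098089, x=cosφ1·sinφ2-sinφ1·cosφ2·cosΔλ=0.72464072; θ=atan2(y, x)=36.2321° ≈ 36.2°
Leg 6: φ1=0.8550979, φ2=1.1760535, Δφ=0.3209556, Δλ=-0.0951745 rad; a=sin²(Δφ/2)+cosφ1·cosφ2·sin²(Δλ/2)=0.0261037956; c=2·atan2(√a, √(1-a))=0.324555992; dist=6371·c=2067.746 ≈ 2067.7 km; running total=38355.7 km
Leg 6 bearing: y=sinΔλ·cosφ2=-0.03654612, x=cosφ1·sinφ2-sinφ1·cosφ2·cosΔλ=0.31678689; θ=atan2(y, x)=-6.5808° <0 so +360° → 353.4192° ≈ 353.4°
Leg 7: φ1=1.1760535, φ2=0.6476027, Δφ=-0.5284508, Δλ=4.7555772 rad; a=sin²(Δφ/2)+cosφ1·cosφ2·sin²(Δλ/2)=0.2149382211; c=2·atan2(√a, √(1-a))=0.964140085; dist=6371·c=6142.536 ≈ 6142.5 km; running total=44498.2 km
Leg 7 bearing: y=sinΔλ·cosφ2=-0.79678867, x=cosφ1·sinφ2-sinφ1·cosφ2·cosΔλ=0.20021725; θ=atan2(y, x)=-75.8947° <0 so +360° → 284.1053° ≈ 284.1°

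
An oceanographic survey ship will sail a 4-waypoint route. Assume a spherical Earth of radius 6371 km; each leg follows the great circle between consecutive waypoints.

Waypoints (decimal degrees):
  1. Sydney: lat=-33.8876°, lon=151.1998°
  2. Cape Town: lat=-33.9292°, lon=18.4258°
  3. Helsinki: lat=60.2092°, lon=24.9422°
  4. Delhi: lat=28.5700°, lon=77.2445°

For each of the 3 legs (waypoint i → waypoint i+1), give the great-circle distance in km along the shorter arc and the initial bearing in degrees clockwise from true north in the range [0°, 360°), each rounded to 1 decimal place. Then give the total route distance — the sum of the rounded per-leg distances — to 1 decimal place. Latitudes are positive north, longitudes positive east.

Leg 1: dist=11009.0 km, bearing=218.1°
Leg 2: dist=10484.7 km, bearing=3.2°
Leg 3: dist=5227.5 km, bearing=108.2°
Total: 26721.2 km

Leg 1: φ1=-0.5914502, φ2=-0.5921763, Δφ=-0.0007261, Δλ=-2.3173435 rad; a=sin²(Δφ/2)+cosφ1·cosφ2·sin²(Δλ/2)=0.5782720213; c=2·atan2(√a, √(1-a))=1.727986904; dist=6371·c=11009.005 ≈ 11009.0 km; running total=11009.0 km
Leg 1 bearing: y=sinΔλ·cosφ2=-0.60905192, x=cosφ1·sinφ2-sinφ1·cosφ2·cosΔλ=-0.77752795; θ=atan2(y, x)=-141.9277° <0 so +360° → 218.0723° ≈ 218.1°
Leg 2: φ1=-0.5921763, φ2=1.0508488, Δφ=1.6430250, Δλ=0.1137326 rad; a=sin²(Δφ/2)+cosφ1·cosφ2·sin²(Δλ/2)=0.5374146082; c=2·atan2(√a, √(1-a))=1.645695553; dist=6371·c=10484.726 ≈ 10484.7 km; running total=21493.7 km
Leg 2 bearing: y=sinΔλ·cosφ2=0.05638457, x=cosφ1·sinφ2-sinφ1·cosφ2·cosΔλ=0.99560101; θ=atan2(y, x)=3.2414° ≈ 3.2°
Leg 3: φ1=1.0508488, φ2=0.4986406, Δφ=-0.5522082, Δλ=0.9128473 rad; a=sin²(Δφ/2)+cosφ1·cosφ2·sin²(Δλ/2)=0.1590753344; c=2·atan2(√a, √(1-a))=0.820508500; dist=6371·c=5227.460 ≈ 5227.5 km; running total=26721.2 km
Leg 3 bearing: y=sinΔλ·cosφ2=0.69490057, x=cosφ1·sinφ2-sinφ1·cosφ2·cosΔλ=-0.22846157; θ=atan2(y, x)=108.1992° ≈ 108.2°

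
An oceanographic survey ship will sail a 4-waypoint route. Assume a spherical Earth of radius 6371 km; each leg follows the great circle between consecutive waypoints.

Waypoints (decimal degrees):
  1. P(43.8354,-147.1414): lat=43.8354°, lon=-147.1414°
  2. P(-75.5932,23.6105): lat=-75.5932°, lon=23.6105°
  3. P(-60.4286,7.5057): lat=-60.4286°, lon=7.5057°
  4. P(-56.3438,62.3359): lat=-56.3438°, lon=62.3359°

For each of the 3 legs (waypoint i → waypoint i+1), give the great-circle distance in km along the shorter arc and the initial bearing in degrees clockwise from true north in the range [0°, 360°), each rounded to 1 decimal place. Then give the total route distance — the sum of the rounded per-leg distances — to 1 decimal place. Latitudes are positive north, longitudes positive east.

Leg 1: dist=16455.6 km, bearing=175.7°
Leg 2: dist=1799.9 km, bearing=330.6°
Leg 3: dist=3133.1 km, bearing=106.4°
Total: 21388.6 km

Leg 1: φ1=0.7650721, φ2=-1.3193502, Δφ=-2.0844223, Δλ=2.9801829 rad; a=sin²(Δφ/2)+cosφ1·cosφ2·sin²(Δλ/2)=0.9239738810; c=2·atan2(√a, √(1-a))=2.582897983; dist=6371·c=16455.643 ≈ 16455.6 km; running total=16455.6 km
Leg 1 bearing: y=sinΔλ·cosφ2=0.03998538, x=cosφ1·sinφ2-sinφ1·cosφ2·cosΔλ=-0.52856954; θ=atan2(y, x)=175.6739° ≈ 175.7°
Leg 2: φ1=-1.3193502, φ2=-1.0546780, Δφ=0.2646722, Δλ=-0.2810818 rad; a=sin²(Δφ/2)+cosφ1·cosφ2·sin²(Δλ/2)=0.0198201825; c=2·atan2(√a, √(1-a))=0.282506857; dist=6371·c=1799.851 ≈ 1799.9 km; running total=18255.5 km
Leg 2 bearing: y=sinΔλ·cosφ2=-0.13689666, x=cosφ1·sinφ2-sinφ1·cosφ2·cosΔλ=0.24283467; θ=atan2(y, x)=-29.4119° <0 so +360° → 330.5881° ≈ 330.6°
Leg 3: φ1=-1.0546780, φ2=-0.9833848, Δφ=0.0712932, Δλ=0.9569675 rad; a=sin²(Δφ/2)+cosφ1·cosφ2·sin²(Δλ/2)=0.0592532261; c=2·atan2(√a, √(1-a))=0.491780422; dist=6371·c=3133.133 ≈ 3133.1 km; running total=21388.6 km
Leg 3 bearing: y=sinΔλ·cosφ2=0.45303679, x=cosφ1·sinφ2-sinφ1·cosφ2·cosΔλ=-0.13314201; θ=atan2(y, x)=106.3774° ≈ 106.4°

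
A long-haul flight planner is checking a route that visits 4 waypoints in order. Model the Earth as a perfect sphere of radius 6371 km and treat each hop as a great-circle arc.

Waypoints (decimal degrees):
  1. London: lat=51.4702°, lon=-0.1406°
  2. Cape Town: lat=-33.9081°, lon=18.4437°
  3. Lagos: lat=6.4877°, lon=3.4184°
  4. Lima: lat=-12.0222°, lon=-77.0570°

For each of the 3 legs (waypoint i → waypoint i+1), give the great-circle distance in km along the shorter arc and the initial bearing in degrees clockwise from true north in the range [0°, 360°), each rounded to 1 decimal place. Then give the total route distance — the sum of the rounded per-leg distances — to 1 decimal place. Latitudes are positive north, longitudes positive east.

Leg 1: φ1=0.8983245, φ2=-0.5918080, Δφ=-1.4901324, Δλ=0.3243572 rad; a=sin²(Δφ/2)+cosφ1·cosφ2·sin²(Δλ/2)=0.4731906333; c=2·atan2(√a, √(1-a))=1.517151868; dist=6371·c=9665.775 ≈ 9665.8 km; running total=9665.8 km
Leg 1 bearing: y=sinΔλ·cosφ2=0.26449945, x=cosφ1·sinφ2-sinφ1·cosφ2·cosΔλ=-0.96289411; θ=atan2(y, x)=164.6401° ≈ 164.6°
Leg 2: φ1=-0.5918080, φ2=0.1132317, Δφ=0.7050397, Δλ=-0.2622410 rad; a=sin²(Δφ/2)+cosφ1·cosφ2·sin²(Δλ/2)=0.1333033520; c=2·atan2(√a, √(1-a))=0.747496148; dist=6371·c=4762.298 ≈ 4762.3 km; running total=14428.1 km
Leg 2 bearing: y=sinΔλ·cosφ2=-0.25758537, x=cosφ1·sinφ2-sinφ1·cosφ2·cosΔλ=0.62911370; θ=atan2(y, x)=-22.2662° <0 so +360° → 337.7338° ≈ 337.7°
Leg 3: φ1=0.1132317, φ2=-0.2098270, Δφ=-0.3230587, Δλ=-1.4045607 rad; a=sin²(Δφ/2)+cosφ1·cosφ2·sin²(Δλ/2)=0.4313646933; c=2·atan2(√a, √(1-a))=1.433090913; dist=6371·c=9130.222 ≈ 9130.2 km; running total=23558.3 km
Leg 3 bearing: y=sinΔλ·cosφ2=-0.96458397, x=cosφ1·sinφ2-sinφ1·cosφ2·cosΔλ=-0.22524329; θ=atan2(y, x)=-103.1438° <0 so +360° → 256.8562° ≈ 256.9°

Leg 1: dist=9665.8 km, bearing=164.6°
Leg 2: dist=4762.3 km, bearing=337.7°
Leg 3: dist=9130.2 km, bearing=256.9°
Total: 23558.3 km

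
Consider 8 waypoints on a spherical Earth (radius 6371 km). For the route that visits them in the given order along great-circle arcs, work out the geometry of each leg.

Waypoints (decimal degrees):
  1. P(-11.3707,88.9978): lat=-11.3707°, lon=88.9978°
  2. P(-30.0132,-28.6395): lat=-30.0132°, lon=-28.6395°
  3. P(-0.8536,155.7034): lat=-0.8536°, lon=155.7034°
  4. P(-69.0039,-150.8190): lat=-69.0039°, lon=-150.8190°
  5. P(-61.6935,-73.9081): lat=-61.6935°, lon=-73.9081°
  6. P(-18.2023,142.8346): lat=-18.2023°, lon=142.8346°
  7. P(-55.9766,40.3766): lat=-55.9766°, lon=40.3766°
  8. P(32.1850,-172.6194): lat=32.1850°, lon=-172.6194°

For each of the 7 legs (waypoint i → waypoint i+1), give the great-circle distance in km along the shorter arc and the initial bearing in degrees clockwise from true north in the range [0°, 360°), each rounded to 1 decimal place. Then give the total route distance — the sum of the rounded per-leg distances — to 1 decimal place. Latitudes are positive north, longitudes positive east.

Leg 1: φ1=-0.1984562, φ2=-0.5238292, Δφ=-0.3253730, Δλ=-2.0531582 rad; a=sin²(Δφ/2)+cosφ1·cosφ2·sin²(Δλ/2)=0.6475854604; c=2·atan2(√a, √(1-a))=1.870430732; dist=6371·c=11916.514 ≈ 11916.5 km; running total=11916.5 km
Leg 1 bearing: y=sinΔλ·cosφ2=-0.76711138, x=cosφ1·sinφ2-sinφ1·cosφ2·cosΔλ=-0.56957375; θ=atan2(y, x)=-126.5936° <0 so +360° → 233.4064° ≈ 233.4°
Leg 2: φ1=-0.5238292, φ2=-0.0148981, Δφ=0.5089310, Δλ=3.2173906 rad; a=sin²(Δφ/2)+cosφ1·cosφ2·sin²(Δλ/2)=0.9279381664; c=2·atan2(√a, √(1-a))=2.598039241; dist=6371·c=16552.108 ≈ 16552.1 km; running total=28468.6 km
Leg 2 bearing: y=sinΔλ·cosφ2=-0.07571694, x=cosφ1·sinφ2-sinφ1·cosφ2·cosΔλ=-0.51160790; θ=atan2(y, x)=-171.5814° <0 so +360° → 188.4186° ≈ 188.4°
Leg 3: φ1=-0.0148981, φ2=-1.2043453, Δφ=-1.1894471, Δλ=-5.3498251 rad; a=sin²(Δφ/2)+cosφ1·cosφ2·sin²(Δλ/2)=0.3864375006; c=2·atan2(√a, √(1-a))=1.341671819; dist=6371·c=8547.791 ≈ 8547.8 km; running total=37016.4 km
Leg 3 bearing: y=sinΔλ·cosφ2=0.28794211, x=cosφ1·sinφ2-sinφ1·cosφ2·cosΔλ=-0.93032445; θ=atan2(y, x)=162.8023° ≈ 162.8°
Leg 4: φ1=-1.2043453, φ2=-1.0767547, Δφ=0.1275905, Δλ=1.3423484 rad; a=sin²(Δφ/2)+cosφ1·cosφ2·sin²(Δλ/2)=0.0697774548; c=2·atan2(√a, √(1-a))=0.534653789; dist=6371·c=3406.279 ≈ 3406.3 km; running total=40422.7 km
Leg 4 bearing: y=sinΔλ·cosφ2=0.46186824, x=cosφ1·sinφ2-sinφ1·cosφ2·cosΔλ=-0.21520216; θ=atan2(y, x)=114.9826° ≈ 115.0°
Leg 5: φ1=-1.0767547, φ2=-0.3176901, Δφ=0.7590646, Δλ=3.7828737 rad; a=sin²(Δφ/2)+cosφ1·cosφ2·sin²(Δλ/2)=0.5429730619; c=2·atan2(√a, √(1-a))=1.656848614; dist=6371·c=10555.783 ≈ 10555.8 km; running total=50978.5 km
Leg 5 bearing: y=sinΔλ·cosφ2=-0.56828716, x=cosφ1·sinφ2-sinφ1·cosφ2·cosΔλ=-0.81832937; θ=atan2(y, x)=-145.2220° <0 so +360° → 214.7780° ≈ 214.8°
Leg 6: φ1=-0.3176901, φ2=-0.9769760, Δφ=-0.6592859, Δλ=-1.7882294 rad; a=sin²(Δφ/2)+cosφ1·cosφ2·sin²(Δλ/2)=0.4278832813; c=2·atan2(√a, √(1-a))=1.426058061; dist=6371·c=9085.416 ≈ 9085.4 km; running total=60063.9 km
Leg 6 bearing: y=sinΔλ·cosφ2=-0.54635694, x=cosφ1·sinφ2-sinφ1·cosφ2·cosΔλ=-0.82503988; θ=atan2(y, x)=-146.4867° <0 so +360° → 213.5133° ≈ 213.5°
Leg 7: φ1=-0.9769760, φ2=0.5617342, Δφ=1.5387102, Δλ=-3.7174815 rad; a=sin²(Δφ/2)+cosφ1·cosφ2·sin²(Δλ/2)=0.9193196588; c=2·atan2(√a, √(1-a))=2.565576625; dist=6371·c=16345.289 ≈ 16345.3 km; running total=76409.2 km
Leg 7 bearing: y=sinΔλ·cosφ2=0.46089624, x=cosφ1·sinφ2-sinφ1·cosφ2·cosΔλ=-0.29027358; θ=atan2(y, x)=122.2028° ≈ 122.2°

Leg 1: dist=11916.5 km, bearing=233.4°
Leg 2: dist=16552.1 km, bearing=188.4°
Leg 3: dist=8547.8 km, bearing=162.8°
Leg 4: dist=3406.3 km, bearing=115.0°
Leg 5: dist=10555.8 km, bearing=214.8°
Leg 6: dist=9085.4 km, bearing=213.5°
Leg 7: dist=16345.3 km, bearing=122.2°
Total: 76409.2 km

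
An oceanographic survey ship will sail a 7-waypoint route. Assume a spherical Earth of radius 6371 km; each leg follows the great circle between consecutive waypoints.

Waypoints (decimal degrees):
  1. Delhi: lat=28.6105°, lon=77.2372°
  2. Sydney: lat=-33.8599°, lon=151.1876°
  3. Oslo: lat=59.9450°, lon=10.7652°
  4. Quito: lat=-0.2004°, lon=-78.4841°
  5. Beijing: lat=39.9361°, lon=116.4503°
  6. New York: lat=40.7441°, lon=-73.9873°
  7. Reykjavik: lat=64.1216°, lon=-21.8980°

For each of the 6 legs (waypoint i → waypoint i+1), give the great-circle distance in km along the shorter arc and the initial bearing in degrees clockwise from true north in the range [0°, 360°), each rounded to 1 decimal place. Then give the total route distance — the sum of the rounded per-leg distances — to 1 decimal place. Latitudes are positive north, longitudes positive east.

Leg 1: φ1=0.4993474, φ2=-0.5909667, Δφ=-1.0903142, Δλ=1.2906780 rad; a=sin²(Δφ/2)+cosφ1·cosφ2·sin²(Δλ/2)=0.5326257991; c=2·atan2(√a, √(1-a))=1.636094318; dist=6371·c=10423.557 ≈ 10423.6 km; running total=10423.6 km
Leg 1 bearing: y=sinΔλ·cosφ2=0.79803561, x=cosφ1·sinφ2-sinφ1·cosφ2·cosΔλ=-0.59906711; θ=atan2(y, x)=126.8947° ≈ 126.9°
Leg 2: φ1=-0.5909667, φ2=1.0462376, Δφ=1.6372044, Δλ=-2.4508332 rad; a=sin²(Δφ/2)+cosφ1·cosφ2·sin²(Δλ/2)=0.9014020054; c=2·atan2(√a, √(1-a))=2.502779565; dist=6371·c=15945.209 ≈ 15945.2 km; running total=26368.8 km
Leg 2 bearing: y=sinΔλ·cosφ2=-0.31909086, x=cosφ1·sinφ2-sinφ1·cosφ2·cosΔλ=0.50367325; θ=atan2(y, x)=-32.3554° <0 so +360° → 327.6446° ≈ 327.6°
Leg 3: φ1=1.0462376, φ2=-0.0034976, Δφ=-1.0497353, Δλ=-1.5576941 rad; a=sin²(Δφ/2)+cosφ1·cosφ2·sin²(Δλ/2)=0.4982328020; c=2·atan2(√a, √(1-a))=1.567261923; dist=6371·c=9985.026 ≈ 9985.0 km; running total=36353.8 km
Leg 3 bearing: y=sinΔλ·cosφ2=-0.99990805, x=cosφ1·sinφ2-sinφ1·cosφ2·cosΔλ=-0.01309186; θ=atan2(y, x)=-90.7501° <0 so +360° → 269.2499° ≈ 269.2°
Leg 4: φ1=-0.0034976, φ2=0.6970164, Δφ=0.7005141, Δλ=3.4022471 rad; a=sin²(Δφ/2)+cosφ1·cosφ2·sin²(Δλ/2)=0.8715507733; c=2·atan2(√a, √(1-a))=2.408489691; dist=6371·c=15344.488 ≈ 15344.5 km; running total=51698.3 km
Leg 4 bearing: y=sinΔλ·cosφ2=-0.19760420, x=cosφ1·sinφ2-sinφ1·cosφ2·cosΔλ=0.63933768; θ=atan2(y, x)=-17.1751° <0 so +360° → 342.8249° ≈ 342.8°
Leg 5: φ1=0.6970164, φ2=0.7111187, Δφ=0.0141023, Δλ=-3.3237631 rad; a=sin²(Δφ/2)+cosφ1·cosφ2·sin²(Δλ/2)=0.5761660985; c=2·atan2(√a, √(1-a))=1.723723909; dist=6371·c=10981.845 ≈ 10981.8 km; running total=62680.1 km
Leg 5 bearing: y=sinΔλ·cosφ2=0.13725611, x=cosφ1·sinφ2-sinφ1·cosφ2·cosΔλ=0.97875209; θ=atan2(y, x)=7.9829° ≈ 8.0°
Leg 6: φ1=0.7111187, φ2=1.1191330, Δφ=0.4080143, Δλ=0.9091298 rad; a=sin²(Δφ/2)+cosφ1·cosφ2·sin²(Δλ/2)=0.1047941068; c=2·atan2(√a, √(1-a))=0.659315400; dist=6371·c=4200.498 ≈ 4200.5 km; running total=66880.6 km
Leg 6 bearing: y=sinΔλ·cosφ2=0.34435564, x=cosφ1·sinφ2-sinφ1·cosφ2·cosΔλ=0.50662452; θ=atan2(y, x)=34.2042° ≈ 34.2°

Leg 1: dist=10423.6 km, bearing=126.9°
Leg 2: dist=15945.2 km, bearing=327.6°
Leg 3: dist=9985.0 km, bearing=269.2°
Leg 4: dist=15344.5 km, bearing=342.8°
Leg 5: dist=10981.8 km, bearing=8.0°
Leg 6: dist=4200.5 km, bearing=34.2°
Total: 66880.6 km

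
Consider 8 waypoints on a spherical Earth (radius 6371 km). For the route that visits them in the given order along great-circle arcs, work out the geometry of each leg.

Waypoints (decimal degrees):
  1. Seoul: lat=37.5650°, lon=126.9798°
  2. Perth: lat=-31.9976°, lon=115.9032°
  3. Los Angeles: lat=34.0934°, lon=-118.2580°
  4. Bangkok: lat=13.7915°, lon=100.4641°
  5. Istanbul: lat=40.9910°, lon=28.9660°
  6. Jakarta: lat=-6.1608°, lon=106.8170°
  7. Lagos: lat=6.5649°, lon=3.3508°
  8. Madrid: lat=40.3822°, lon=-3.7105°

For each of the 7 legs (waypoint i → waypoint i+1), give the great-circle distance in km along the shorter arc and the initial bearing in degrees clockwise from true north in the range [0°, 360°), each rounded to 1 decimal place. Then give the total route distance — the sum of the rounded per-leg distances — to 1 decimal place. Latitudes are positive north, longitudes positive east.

Leg 1: dist=7819.9 km, bearing=190.0°
Leg 2: dist=15021.4 km, bearing=72.0°
Leg 3: dist=13298.2 km, bearing=315.7°
Leg 4: dist=7462.1 km, bearing=309.0°
Leg 5: dist=9449.1 km, bearing=102.7°
Leg 6: dist=11566.6 km, bearing=275.3°
Leg 7: dist=3825.5 km, bearing=350.5°
Total: 68442.8 km

Leg 1: φ1=0.6556329, φ2=-0.5584635, Δφ=-1.2140964, Δλ=-0.1933231 rad; a=sin²(Δφ/2)+cosφ1·cosφ2·sin²(Δλ/2)=0.3316695530; c=2·atan2(√a, √(1-a))=1.227427794; dist=6371·c=7819.942 ≈ 7819.9 km; running total=7819.9 km
Leg 1 bearing: y=sinΔλ·cosφ2=-0.16293227, x=cosφ1·sinφ2-sinφ1·cosφ2·cosΔλ=-0.92742251; θ=atan2(y, x)=-170.0358° <0 so +360° → 189.9642° ≈ 190.0°
Leg 2: φ1=-0.5584635, φ2=0.5950421, Δφ=1.1535056, Δλ=-4.0868839 rad; a=sin²(Δφ/2)+cosφ1·cosφ2·sin²(Δλ/2)=0.8541145596; c=2·atan2(√a, √(1-a))=2.357782978; dist=6371·c=15021.435 ≈ 15021.4 km; running total=22841.3 km
Leg 2 bearing: y=sinΔλ·cosφ2=0.67133396, x=cosφ1·sinφ2-sinφ1·cosφ2·cosΔλ=0.21845419; θ=atan2(y, x)=71.9749° ≈ 72.0°
Leg 3: φ1=0.5950421, φ2=0.2407071, Δφ=-0.3543350, Δλ=3.8174208 rad; a=sin²(Δφ/2)+cosφ1·cosφ2·sin²(Δλ/2)=0.7469196683; c=2·atan2(√a, √(1-a))=2.087295870; dist=6371·c=13298.162 ≈ 13298.2 km; running total=36139.5 km
Leg 3 bearing: y=sinΔλ·cosφ2=-0.60750900, x=cosφ1·sinφ2-sinφ1·cosφ2·cosΔλ=0.62213787; θ=atan2(y, x)=-44.3184° <0 so +360° → 315.6816° ≈ 315.7°
Leg 4: φ1=0.2407071, φ2=0.7154279, Δφ=0.4747208, Δλ=-1.2478773 rad; a=sin²(Δφ/2)+cosφ1·cosφ2·sin²(Δλ/2)=0.3055035847; c=2·atan2(√a, √(1-a))=1.171258262; dist=6371·c=7462.086 ≈ 7462.1 km; running total=43601.6 km
Leg 4 bearing: y=sinΔλ·cosφ2=-0.71579872, x=cosφ1·sinφ2-sinφ1·cosφ2·cosΔλ=0.57992824; θ=atan2(y, x)=-50.9862° <0 so +360° → 309.0138° ≈ 309.0°
Leg 5: φ1=0.7154279, φ2=-0.1075262, Δφ=-0.8229542, Δλ=1.3587563 rad; a=sin²(Δφ/2)+cosφ1·cosφ2·sin²(Δλ/2)=0.4562292806; c=2·atan2(√a, √(1-a))=1.483142688; dist=6371·c=9449.102 ≈ 9449.1 km; running total=53050.7 km
Leg 5 bearing: y=sinΔλ·cosφ2=0.97195758, x=cosφ1·sinφ2-sinφ1·cosφ2·cosΔλ=-0.21825435; θ=atan2(y, x)=102.6559° ≈ 102.7°
Leg 6: φ1=-0.1075262, φ2=0.1145791, Δφ=0.2221054, Δλ=-1.8058259 rad; a=sin²(Δφ/2)+cosφ1·cosφ2·sin²(Δλ/2)=0.6211391517; c=2·atan2(√a, √(1-a))=1.815509758; dist=6371·c=11566.613 ≈ 11566.6 km; running total=64617.3 km
Leg 6 bearing: y=sinΔλ·cosφ2=-0.96613073, x=cosφ1·sinφ2-sinφ1·cosφ2·cosΔλ=0.08884056; θ=atan2(y, x)=-84.7461° <0 so +360° → 275.2539° ≈ 275.3°
Leg 7: φ1=0.1145791, φ2=0.7048023, Δφ=0.5902232, Δλ=-0.1232429 rad; a=sin²(Δφ/2)+cosφ1·cosφ2·sin²(Δλ/2)=0.0874616492; c=2·atan2(√a, √(1-a))=0.600458390; dist=6371·c=3825.520 ≈ 3825.5 km; running total=68442.8 km
Leg 7 bearing: y=sinΔλ·cosφ2=-0.09364155, x=cosφ1·sinφ2-sinφ1·cosφ2·cosΔλ=0.55720705; θ=atan2(y, x)=-9.5397° <0 so +360° → 350.4603° ≈ 350.5°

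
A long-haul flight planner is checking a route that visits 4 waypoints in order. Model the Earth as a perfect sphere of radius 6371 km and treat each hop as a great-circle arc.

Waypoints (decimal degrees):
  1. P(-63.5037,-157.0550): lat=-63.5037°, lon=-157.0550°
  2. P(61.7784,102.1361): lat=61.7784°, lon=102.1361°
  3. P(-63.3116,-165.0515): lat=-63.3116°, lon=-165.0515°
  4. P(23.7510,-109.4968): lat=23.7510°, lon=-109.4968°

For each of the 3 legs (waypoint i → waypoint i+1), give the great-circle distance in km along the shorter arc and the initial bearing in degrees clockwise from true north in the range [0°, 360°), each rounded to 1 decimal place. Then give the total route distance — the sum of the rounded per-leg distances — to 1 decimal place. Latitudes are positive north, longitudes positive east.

Leg 1: φ1=-1.1083487, φ2=1.0782365, Δφ=2.1865851, Δλ=4.5237381 rad; a=sin²(Δφ/2)+cosφ1·cosφ2·sin²(Δλ/2)=0.9140695239; c=2·atan2(√a, √(1-a))=2.546575792; dist=6371·c=16224.234 ≈ 16224.2 km; running total=16224.2 km
Leg 1 bearing: y=sinΔλ·cosφ2=-0.46449315, x=cosφ1·sinφ2-sinφ1·cosφ2·cosΔλ=0.31373848; θ=atan2(y, x)=-55.9632° <0 so +360° → 304.0368° ≈ 304.0°
Leg 2: φ1=1.0782365, φ2=-1.1049959, Δφ=-2.1832324, Δλ=-4.6633033 rad; a=sin²(Δφ/2)+cosφ1·cosφ2·sin²(Δλ/2)=0.8988366604; c=2·atan2(√a, √(1-a))=2.494223710; dist=6371·c=15890.699 ≈ 15890.7 km; running total=32114.9 km
Leg 2 bearing: y=sinΔλ·cosφ2=0.44859715, x=cosφ1·sinφ2-sinφ1·cosφ2·cosΔλ=-0.40308544; θ=atan2(y, x)=131.9412° ≈ 131.9°
Leg 3: φ1=-1.1049959, φ2=0.4145332, Δφ=1.5195290, Δλ=0.9696124 rad; a=sin²(Δφ/2)+cosφ1·cosφ2·sin²(Δλ/2)=0.5636641438; c=2·atan2(√a, √(1-a))=1.698471200; dist=6371·c=10820.960 ≈ 10821.0 km; running total=42935.9 km
Leg 3 bearing: y=sinΔλ·cosφ2=0.75482097, x=cosφ1·sinφ2-sinφ1·cosφ2·cosΔλ=0.64345381; θ=atan2(y, x)=49.5538° ≈ 49.6°

Leg 1: dist=16224.2 km, bearing=304.0°
Leg 2: dist=15890.7 km, bearing=131.9°
Leg 3: dist=10821.0 km, bearing=49.6°
Total: 42935.9 km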